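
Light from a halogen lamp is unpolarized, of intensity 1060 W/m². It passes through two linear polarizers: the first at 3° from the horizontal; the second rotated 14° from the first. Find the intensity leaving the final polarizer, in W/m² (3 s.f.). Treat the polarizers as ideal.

Unpolarized light through the first polarizer → I₁ = 1060 W/m²/2 = 530 W/m², polarized at 3°.
I₂ = I₁ · cos²(14°) = 530 · 0.9415 = 499 W/m².

I ≈ 499 W/m²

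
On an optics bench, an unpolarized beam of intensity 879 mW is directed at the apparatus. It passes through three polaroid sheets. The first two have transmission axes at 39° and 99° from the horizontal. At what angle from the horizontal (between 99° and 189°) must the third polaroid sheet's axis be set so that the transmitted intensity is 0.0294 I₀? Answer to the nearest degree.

θ ≈ 160°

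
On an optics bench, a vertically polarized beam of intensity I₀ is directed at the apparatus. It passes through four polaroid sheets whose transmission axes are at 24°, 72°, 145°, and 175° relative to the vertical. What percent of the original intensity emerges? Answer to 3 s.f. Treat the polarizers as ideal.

≈ 2.40%

I₁ = I₀ cos²(24° − 0°) = I₀ cos²(24°) = 0.8346 I₀.
I₂ = I₁ cos²(72° − 24°) = 0.8346 I₀ · cos²(48°) = 0.3737 I₀.
I₃ = I₂ cos²(145° − 72°) = 0.3737 I₀ · cos²(73°) = 0.03194 I₀.
I₄ = I₃ cos²(175° − 145°) = 0.03194 I₀ · cos²(30°) = 0.02396 I₀.
That is 2.396% of the incident intensity.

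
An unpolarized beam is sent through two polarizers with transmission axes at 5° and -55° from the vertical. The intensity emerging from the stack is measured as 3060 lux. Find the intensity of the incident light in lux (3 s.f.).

Unpolarized light through the first polarizer → I₁ = ½ I₀, now polarized at 5°.
I₂ = I₁ cos²(-55° − 5°) = 0.5 I₀ · cos²(60°) = 0.125 I₀.
So 3060 lux = 0.125 I₀, giving I₀ = 3060/0.125 = 2.448e+04 lux.

I₀ ≈ 2.45e4 lux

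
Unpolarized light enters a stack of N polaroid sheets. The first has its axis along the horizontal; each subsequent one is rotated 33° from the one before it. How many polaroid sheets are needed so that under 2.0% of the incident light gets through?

N = 11

First polarizer halves the unpolarized light: factor 1/2.
Each further stage multiplies by cos²(33°) = 0.7034.
After N polarizers: T = 0.5·0.7034^(N−1). Require T < 0.020 ⇒ N−1 > ln(0.020/0.5)/ln(0.7034) = 9.15, so N−1 ≥ 10 and N = 11.
Check: N=11 gives T = 0.01482 < 0.020; N=10 gives T = 0.02107.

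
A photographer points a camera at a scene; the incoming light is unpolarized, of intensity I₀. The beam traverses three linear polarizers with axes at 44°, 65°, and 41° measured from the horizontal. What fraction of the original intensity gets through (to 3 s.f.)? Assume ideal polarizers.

Unpolarized light through the first polarizer → I₁ = ½ I₀, now polarized at 44°.
I₂ = I₁ cos²(65° − 44°) = 0.5 I₀ · cos²(21°) = 0.4358 I₀.
I₃ = I₂ cos²(41° − 65°) = 0.4358 I₀ · cos²(24°) = 0.3637 I₀.
Transmitted fraction = 0.3637.

≈ 0.364 I₀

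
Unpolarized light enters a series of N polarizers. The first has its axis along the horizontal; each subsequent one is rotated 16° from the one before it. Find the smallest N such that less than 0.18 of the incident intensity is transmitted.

N = 14

First polarizer halves the unpolarized light: factor 1/2.
Each further stage multiplies by cos²(16°) = 0.924.
After N polarizers: T = 0.5·0.924^(N−1). Require T < 0.18 ⇒ N−1 > ln(0.18/0.5)/ln(0.924) = 12.93, so N−1 ≥ 13 and N = 14.
Check: N=14 gives T = 0.179 < 0.18; N=13 gives T = 0.1937.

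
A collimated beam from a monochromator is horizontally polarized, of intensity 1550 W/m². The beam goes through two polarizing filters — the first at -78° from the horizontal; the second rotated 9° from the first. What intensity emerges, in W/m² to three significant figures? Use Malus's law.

By Malus's law, I₁ = 1550 W/m² · cos²(78°) = 67 W/m².
I₂ = I₁ · cos²(9°) = 67 · 0.9755 = 65.36 W/m².

I ≈ 65.4 W/m²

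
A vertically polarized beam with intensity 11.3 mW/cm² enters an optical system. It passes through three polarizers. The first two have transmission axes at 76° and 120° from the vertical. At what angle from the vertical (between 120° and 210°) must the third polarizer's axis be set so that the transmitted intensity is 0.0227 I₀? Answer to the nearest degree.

θ ≈ 150°

By Malus's law, I₁ = I₀ cos²(76° − 0°) = I₀ cos²(76°) = 0.05853 I₀.
I₂ = I₁ cos²(120° − 76°) = 0.05853 I₀ · cos²(44°) = 0.03028 I₀.
Need I₃/I₀ = 0.0227, so cos²(θ − 120°) = 0.0227 / 0.03028 = 0.7496.
θ − 120° = arccos(√0.7496) = 30.0°, giving θ ≈ 120 + 30.0 = 150.0°.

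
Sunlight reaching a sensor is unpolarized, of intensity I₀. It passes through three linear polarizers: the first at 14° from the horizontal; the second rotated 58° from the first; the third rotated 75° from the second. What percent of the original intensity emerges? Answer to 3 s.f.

Unpolarized light through the first polarizer → I₁ = ½ I₀, now polarized at 14°.
I₂ = I₁ cos²(58°) = 0.5 · 0.2808 I₀ = 0.1404 I₀.
I₃ = I₂ cos²(75°) = 0.1404 · 0.06699 I₀ = 0.009405 I₀.
That is 0.9405% of the incident intensity.

≈ 0.941%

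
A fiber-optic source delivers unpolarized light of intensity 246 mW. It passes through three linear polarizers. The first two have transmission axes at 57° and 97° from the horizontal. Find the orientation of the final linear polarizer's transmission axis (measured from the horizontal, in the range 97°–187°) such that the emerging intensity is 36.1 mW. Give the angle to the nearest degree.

θ ≈ 142°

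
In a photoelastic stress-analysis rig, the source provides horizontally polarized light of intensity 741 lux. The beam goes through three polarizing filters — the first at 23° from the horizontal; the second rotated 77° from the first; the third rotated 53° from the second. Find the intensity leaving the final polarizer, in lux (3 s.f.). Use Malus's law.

I ≈ 11.5 lux

By Malus's law, I₁ = 741 lux · cos²(23°) = 627.9 lux.
I₂ = I₁ · cos²(77°) = 627.9 · 0.0506 = 31.77 lux.
I₃ = I₂ · cos²(53°) = 31.77 · 0.3622 = 11.51 lux.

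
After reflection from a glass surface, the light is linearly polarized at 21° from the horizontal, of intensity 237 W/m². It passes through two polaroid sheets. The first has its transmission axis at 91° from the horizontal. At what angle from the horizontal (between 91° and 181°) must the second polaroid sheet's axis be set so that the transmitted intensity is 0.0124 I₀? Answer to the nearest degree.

θ ≈ 162°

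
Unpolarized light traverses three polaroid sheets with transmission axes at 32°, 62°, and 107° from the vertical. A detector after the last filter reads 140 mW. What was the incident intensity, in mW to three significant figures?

I₀ ≈ 747 mW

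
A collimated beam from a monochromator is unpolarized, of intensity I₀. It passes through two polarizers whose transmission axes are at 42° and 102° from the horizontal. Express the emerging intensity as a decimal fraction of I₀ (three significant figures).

Unpolarized light through the first polarizer → I₁ = ½ I₀, now polarized at 42°.
I₂ = I₁ cos²(102° − 42°) = 0.5 I₀ · cos²(60°) = 0.125 I₀.
Transmitted fraction = 0.125.

≈ 0.125 I₀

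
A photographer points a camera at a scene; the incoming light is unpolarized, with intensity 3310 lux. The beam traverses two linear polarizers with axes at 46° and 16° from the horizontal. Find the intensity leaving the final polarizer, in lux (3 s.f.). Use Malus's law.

I ≈ 1240 lux

Unpolarized light through the first polarizer → I₁ = 3310 lux/2 = 1655 lux, polarized at 46°.
I₂ = I₁ · cos²(30°) = 1655 · 0.75 = 1241 lux.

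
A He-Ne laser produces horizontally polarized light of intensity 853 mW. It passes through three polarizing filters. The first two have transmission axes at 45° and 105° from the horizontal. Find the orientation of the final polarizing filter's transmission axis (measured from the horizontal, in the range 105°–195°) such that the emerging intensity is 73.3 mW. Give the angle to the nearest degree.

I₁ = I₀ cos²(45° − 0°) = I₀ cos²(45°) = 0.5 I₀.
I₂ = I₁ cos²(105° − 45°) = 0.5 I₀ · cos²(60°) = 0.125 I₀.
Target fraction: 73.3 / 853 mW = 0.08593 of I₀.
Need I₃/I₀ = 0.08593, so cos²(θ − 105°) = 0.08593 / 0.125 = 0.6875.
θ − 105° = arccos(√0.6875) = 34.0°, giving θ ≈ 105 + 34.0 = 139.0°.

θ ≈ 139°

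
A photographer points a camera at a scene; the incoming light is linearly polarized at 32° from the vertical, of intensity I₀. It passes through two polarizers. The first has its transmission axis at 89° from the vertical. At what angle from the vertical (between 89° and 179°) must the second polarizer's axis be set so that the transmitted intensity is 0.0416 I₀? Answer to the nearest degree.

I₁ = I₀ cos²(89° − 32°) = I₀ cos²(57°) = 0.2966 I₀.
Need I₂/I₀ = 0.0416, so cos²(θ − 89°) = 0.0416 / 0.2966 = 0.1402.
θ − 89° = arccos(√0.1402) = 68.0°, giving θ ≈ 89 + 68.0 = 157.0°.

θ ≈ 157°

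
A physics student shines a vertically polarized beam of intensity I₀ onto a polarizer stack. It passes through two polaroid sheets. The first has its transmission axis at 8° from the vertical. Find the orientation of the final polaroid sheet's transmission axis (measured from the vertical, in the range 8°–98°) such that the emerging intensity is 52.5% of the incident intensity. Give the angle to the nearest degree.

By Malus's law, I₁ = I₀ cos²(8° − 0°) = I₀ cos²(8°) = 0.9806 I₀.
Need I₂/I₀ = 0.525, so cos²(θ − 8°) = 0.525 / 0.9806 = 0.5354.
θ − 8° = arccos(√0.5354) = 43.0°, giving θ ≈ 8 + 43.0 = 51.0°.

θ ≈ 51°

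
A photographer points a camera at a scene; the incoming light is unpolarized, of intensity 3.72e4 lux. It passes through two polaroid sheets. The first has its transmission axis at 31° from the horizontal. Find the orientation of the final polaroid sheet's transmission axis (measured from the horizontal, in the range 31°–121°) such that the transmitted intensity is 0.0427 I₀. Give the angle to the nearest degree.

Unpolarized light through the first polarizer → I₁ = ½ I₀, now polarized at 31°.
Need I₂/I₀ = 0.0427, so cos²(θ − 31°) = 0.0427 / 0.5 = 0.0854.
θ − 31° = arccos(√0.0854) = 73.0°, giving θ ≈ 31 + 73.0 = 104.0°.

θ ≈ 104°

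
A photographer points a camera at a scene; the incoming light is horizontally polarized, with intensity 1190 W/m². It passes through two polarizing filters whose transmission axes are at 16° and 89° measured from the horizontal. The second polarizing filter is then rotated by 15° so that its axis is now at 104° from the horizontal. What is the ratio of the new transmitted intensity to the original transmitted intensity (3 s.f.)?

I_new/I_old ≈ 0.0142

Before rotation:
By Malus's law, I₁ = I₀ cos²(16° − 0°) = I₀ cos²(16°) = 0.924 I₀.
I₂ = I₁ cos²(89° − 16°) = 0.924 I₀ · cos²(73°) = 0.07899 I₀.
After rotation:
I₁ = I₀ cos²(16° − 0°) = I₀ cos²(16°) = 0.924 I₀.
I₂ = I₁ cos²(104° − 16°) = 0.924 I₀ · cos²(88°) = 0.001125 I₀.
Ratio = 0.001125 / 0.07899 = 0.01425.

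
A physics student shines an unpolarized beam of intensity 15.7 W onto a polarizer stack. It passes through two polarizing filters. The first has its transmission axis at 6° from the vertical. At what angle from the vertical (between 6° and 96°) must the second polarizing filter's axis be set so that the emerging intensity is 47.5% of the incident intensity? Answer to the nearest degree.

Unpolarized light through the first polarizer → I₁ = ½ I₀, now polarized at 6°.
Need I₂/I₀ = 0.475, so cos²(θ − 6°) = 0.475 / 0.5 = 0.95.
θ − 6° = arccos(√0.95) = 12.9°, giving θ ≈ 6 + 12.9 = 18.9°.

θ ≈ 19°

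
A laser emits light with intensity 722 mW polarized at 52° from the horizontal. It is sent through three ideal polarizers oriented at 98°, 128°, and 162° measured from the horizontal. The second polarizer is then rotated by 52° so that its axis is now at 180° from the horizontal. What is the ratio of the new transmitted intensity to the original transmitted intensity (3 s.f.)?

I_new/I_old ≈ 0.0340

Before rotation:
I₁ = I₀ cos²(98° − 52°) = I₀ cos²(46°) = 0.4826 I₀.
I₂ = I₁ cos²(128° − 98°) = 0.4826 I₀ · cos²(30°) = 0.3619 I₀.
I₃ = I₂ cos²(162° − 128°) = 0.3619 I₀ · cos²(34°) = 0.2487 I₀.
After rotation:
I₁ = I₀ cos²(98° − 52°) = I₀ cos²(46°) = 0.4826 I₀.
I₂ = I₁ cos²(180° − 98°) = 0.4826 I₀ · cos²(82°) = 0.009347 I₀.
I₃ = I₂ cos²(162° − 180°) = 0.009347 I₀ · cos²(18°) = 0.008454 I₀.
Ratio = 0.008454 / 0.2487 = 0.03399.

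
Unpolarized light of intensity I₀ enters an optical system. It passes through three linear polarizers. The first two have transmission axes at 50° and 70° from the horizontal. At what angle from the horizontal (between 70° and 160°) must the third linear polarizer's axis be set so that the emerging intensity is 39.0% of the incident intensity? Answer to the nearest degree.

Unpolarized light through the first polarizer → I₁ = ½ I₀, now polarized at 50°.
I₂ = I₁ cos²(70° − 50°) = 0.5 I₀ · cos²(20°) = 0.4415 I₀.
Need I₃/I₀ = 0.39, so cos²(θ − 70°) = 0.39 / 0.4415 = 0.8833.
θ − 70° = arccos(√0.8833) = 20.0°, giving θ ≈ 70 + 20.0 = 90.0°.

θ ≈ 90°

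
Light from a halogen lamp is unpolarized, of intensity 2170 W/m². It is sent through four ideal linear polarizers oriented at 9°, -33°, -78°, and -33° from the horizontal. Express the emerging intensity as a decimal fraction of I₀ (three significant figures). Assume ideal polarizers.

Unpolarized light through the first polarizer → I₁ = 2170 W/m²/2 = 1085 W/m², polarized at 9°.
I₂ = I₁ · cos²(42°) = 1085 · 0.5523 = 599.2 W/m².
I₃ = I₂ · cos²(45°) = 599.2 · 0.5 = 299.6 W/m².
I₄ = I₃ · cos²(45°) = 299.6 · 0.5 = 149.8 W/m².
Transmitted fraction = 0.06903.

I/I₀ ≈ 0.0690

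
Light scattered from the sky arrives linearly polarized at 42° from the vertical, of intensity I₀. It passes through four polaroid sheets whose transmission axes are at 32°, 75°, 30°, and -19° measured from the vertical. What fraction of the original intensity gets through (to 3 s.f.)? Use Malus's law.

By Malus's law, I₁ = I₀ cos²(32° − 42°) = I₀ cos²(10°) = 0.9698 I₀.
I₂ = I₁ cos²(75° − 32°) = 0.9698 I₀ · cos²(43°) = 0.5187 I₀.
I₃ = I₂ cos²(30° − 75°) = 0.5187 I₀ · cos²(45°) = 0.2594 I₀.
I₄ = I₃ cos²(-19° − 30°) = 0.2594 I₀ · cos²(49°) = 0.1116 I₀.
Transmitted fraction = 0.1116.

≈ 0.112 I₀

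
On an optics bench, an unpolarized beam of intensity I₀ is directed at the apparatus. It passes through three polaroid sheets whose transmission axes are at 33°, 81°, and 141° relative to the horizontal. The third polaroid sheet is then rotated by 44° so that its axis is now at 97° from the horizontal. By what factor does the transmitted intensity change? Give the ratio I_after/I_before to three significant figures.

I_new/I_old ≈ 3.70

Before rotation:
Unpolarized light through the first polarizer → I₁ = ½ I₀, now polarized at 33°.
I₂ = I₁ cos²(81° − 33°) = 0.5 I₀ · cos²(48°) = 0.2239 I₀.
I₃ = I₂ cos²(141° − 81°) = 0.2239 I₀ · cos²(60°) = 0.05597 I₀.
After rotation:
Unpolarized light through the first polarizer → I₁ = ½ I₀, now polarized at 33°.
I₂ = I₁ cos²(81° − 33°) = 0.5 I₀ · cos²(48°) = 0.2239 I₀.
I₃ = I₂ cos²(97° − 81°) = 0.2239 I₀ · cos²(16°) = 0.2069 I₀.
Ratio = 0.2069 / 0.05597 = 3.696.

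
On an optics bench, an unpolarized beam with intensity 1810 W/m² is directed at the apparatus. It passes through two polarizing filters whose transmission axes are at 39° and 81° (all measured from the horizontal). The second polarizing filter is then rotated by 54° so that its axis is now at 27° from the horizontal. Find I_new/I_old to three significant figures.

Before rotation:
Unpolarized light through the first polarizer → I₁ = ½ I₀, now polarized at 39°.
I₂ = I₁ cos²(81° − 39°) = 0.5 I₀ · cos²(42°) = 0.2761 I₀.
After rotation:
Unpolarized light through the first polarizer → I₁ = ½ I₀, now polarized at 39°.
I₂ = I₁ cos²(27° − 39°) = 0.5 I₀ · cos²(12°) = 0.4784 I₀.
Ratio = 0.4784 / 0.2761 = 1.732.

I_new/I_old ≈ 1.73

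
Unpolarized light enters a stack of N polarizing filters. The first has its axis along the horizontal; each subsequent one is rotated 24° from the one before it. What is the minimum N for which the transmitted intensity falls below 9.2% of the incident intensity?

First polarizer halves the unpolarized light: factor 1/2.
Each further stage multiplies by cos²(24°) = 0.8346.
After N polarizers: T = 0.5·0.8346^(N−1). Require T < 0.092 ⇒ N−1 > ln(0.092/0.5)/ln(0.8346) = 9.36, so N−1 ≥ 10 and N = 11.
Check: N=11 gives T = 0.08195 < 0.092; N=10 gives T = 0.0982.

N = 11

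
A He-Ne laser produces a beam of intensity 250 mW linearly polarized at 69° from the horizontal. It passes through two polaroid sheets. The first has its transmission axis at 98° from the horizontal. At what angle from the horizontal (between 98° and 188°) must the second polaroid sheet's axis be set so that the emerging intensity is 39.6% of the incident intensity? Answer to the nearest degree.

θ ≈ 142°

By Malus's law, I₁ = I₀ cos²(98° − 69°) = I₀ cos²(29°) = 0.765 I₀.
Need I₂/I₀ = 0.396, so cos²(θ − 98°) = 0.396 / 0.765 = 0.5177.
θ − 98° = arccos(√0.5177) = 44.0°, giving θ ≈ 98 + 44.0 = 142.0°.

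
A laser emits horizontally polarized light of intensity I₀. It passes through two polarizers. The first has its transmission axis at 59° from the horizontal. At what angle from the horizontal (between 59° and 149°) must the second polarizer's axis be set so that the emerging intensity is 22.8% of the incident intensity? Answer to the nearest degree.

θ ≈ 81°

I₁ = I₀ cos²(59° − 0°) = I₀ cos²(59°) = 0.2653 I₀.
Need I₂/I₀ = 0.228, so cos²(θ − 59°) = 0.228 / 0.2653 = 0.8595.
θ − 59° = arccos(√0.8595) = 22.0°, giving θ ≈ 59 + 22.0 = 81.0°.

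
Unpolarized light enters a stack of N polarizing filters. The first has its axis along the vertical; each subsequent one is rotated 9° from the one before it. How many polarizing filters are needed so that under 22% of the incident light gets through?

First polarizer halves the unpolarized light: factor 1/2.
Each further stage multiplies by cos²(9°) = 0.9755.
After N polarizers: T = 0.5·0.9755^(N−1). Require T < 0.22 ⇒ N−1 > ln(0.22/0.5)/ln(0.9755) = 33.14, so N−1 ≥ 34 and N = 35.
Check: N=35 gives T = 0.2153 < 0.22; N=34 gives T = 0.2207.

N = 35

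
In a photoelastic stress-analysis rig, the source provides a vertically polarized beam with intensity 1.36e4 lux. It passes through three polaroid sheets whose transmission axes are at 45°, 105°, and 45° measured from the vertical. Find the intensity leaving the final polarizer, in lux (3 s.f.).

I₁ = 1.36e4 lux · cos²(45°) = 6800 lux.
I₂ = I₁ · cos²(60°) = 6800 · 0.25 = 1700 lux.
I₃ = I₂ · cos²(60°) = 1700 · 0.25 = 425 lux.

I ≈ 425 lux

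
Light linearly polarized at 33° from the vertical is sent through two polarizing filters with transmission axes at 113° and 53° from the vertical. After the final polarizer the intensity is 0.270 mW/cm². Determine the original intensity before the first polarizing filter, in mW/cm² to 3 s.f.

I₀ ≈ 35.8 mW/cm²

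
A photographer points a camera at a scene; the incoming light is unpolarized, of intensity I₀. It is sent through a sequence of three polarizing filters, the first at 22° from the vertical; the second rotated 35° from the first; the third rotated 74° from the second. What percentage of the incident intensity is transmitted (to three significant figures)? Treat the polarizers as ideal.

Unpolarized light through the first polarizer → I₁ = ½ I₀, now polarized at 22°.
I₂ = I₁ cos²(35°) = 0.5 · 0.671 I₀ = 0.3355 I₀.
I₃ = I₂ cos²(74°) = 0.3355 · 0.07598 I₀ = 0.02549 I₀.
That is 2.549% of the incident intensity.

≈ 2.55%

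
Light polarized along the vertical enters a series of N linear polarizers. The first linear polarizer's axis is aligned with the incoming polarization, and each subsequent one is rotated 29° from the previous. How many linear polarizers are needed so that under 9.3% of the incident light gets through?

N = 10

First polarizer is aligned with the polarization: full transmission.
Each further stage multiplies by cos²(29°) = 0.765.
After N polarizers: T = 0.765^(N−1). Require T < 0.093 ⇒ N−1 > ln(0.093)/ln(0.765) = 8.86, so N−1 ≥ 9 and N = 10.
Check: N=10 gives T = 0.08969 < 0.093; N=9 gives T = 0.1172.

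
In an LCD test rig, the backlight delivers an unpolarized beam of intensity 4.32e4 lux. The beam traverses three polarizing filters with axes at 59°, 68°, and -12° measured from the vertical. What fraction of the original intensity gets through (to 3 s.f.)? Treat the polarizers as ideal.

Unpolarized light through the first polarizer → I₁ = 4.32e4 lux/2 = 2.16e+04 lux, polarized at 59°.
I₂ = I₁ · cos²(9°) = 2.16e+04 · 0.9755 = 2.107e+04 lux.
I₃ = I₂ · cos²(80°) = 2.107e+04 · 0.03015 = 635.4 lux.
Transmitted fraction = 0.01471.

I/I₀ ≈ 0.0147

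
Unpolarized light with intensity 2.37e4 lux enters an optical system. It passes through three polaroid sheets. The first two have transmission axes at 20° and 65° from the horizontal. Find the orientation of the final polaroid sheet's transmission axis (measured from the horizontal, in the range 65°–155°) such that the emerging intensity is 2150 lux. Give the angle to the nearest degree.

θ ≈ 118°

Unpolarized light through the first polarizer → I₁ = ½ I₀, now polarized at 20°.
I₂ = I₁ cos²(65° − 20°) = 0.5 I₀ · cos²(45°) = 0.25 I₀.
Target fraction: 2150 / 2.37e4 lux = 0.09072 of I₀.
Need I₃/I₀ = 0.09072, so cos²(θ − 65°) = 0.09072 / 0.25 = 0.3629.
θ − 65° = arccos(√0.3629) = 53.0°, giving θ ≈ 65 + 53.0 = 118.0°.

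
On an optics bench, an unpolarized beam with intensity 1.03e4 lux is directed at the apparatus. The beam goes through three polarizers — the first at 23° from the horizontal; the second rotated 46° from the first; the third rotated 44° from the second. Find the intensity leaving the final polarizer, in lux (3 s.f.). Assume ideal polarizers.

Unpolarized light through the first polarizer → I₁ = 1.03e4 lux/2 = 5150 lux, polarized at 23°.
I₂ = I₁ · cos²(46°) = 5150 · 0.4826 = 2485 lux.
I₃ = I₂ · cos²(44°) = 2485 · 0.5174 = 1286 lux.

I ≈ 1290 lux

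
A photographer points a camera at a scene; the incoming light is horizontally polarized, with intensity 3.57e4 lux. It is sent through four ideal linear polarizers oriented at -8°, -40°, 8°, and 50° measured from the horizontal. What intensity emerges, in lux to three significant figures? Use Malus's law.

I ≈ 6230 lux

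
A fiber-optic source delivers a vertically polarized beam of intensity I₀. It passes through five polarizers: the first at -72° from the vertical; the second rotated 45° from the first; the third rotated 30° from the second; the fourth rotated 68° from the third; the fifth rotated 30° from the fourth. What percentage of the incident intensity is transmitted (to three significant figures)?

I₁ = I₀ cos²(-72° − 0°) = I₀ cos²(72°) = 0.09549 I₀.
I₂ = I₁ cos²(45°) = 0.09549 · 0.5 I₀ = 0.04775 I₀.
I₃ = I₂ cos²(30°) = 0.04775 · 0.75 I₀ = 0.03581 I₀.
I₄ = I₃ cos²(68°) = 0.03581 · 0.1403 I₀ = 0.005025 I₀.
I₅ = I₄ cos²(30°) = 0.005025 · 0.75 I₀ = 0.003769 I₀.
That is 0.3769% of the incident intensity.

≈ 0.377%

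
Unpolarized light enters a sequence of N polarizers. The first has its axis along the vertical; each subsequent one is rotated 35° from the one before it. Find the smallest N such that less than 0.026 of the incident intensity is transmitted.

First polarizer halves the unpolarized light: factor 1/2.
Each further stage multiplies by cos²(35°) = 0.671.
After N polarizers: T = 0.5·0.671^(N−1). Require T < 0.026 ⇒ N−1 > ln(0.026/0.5)/ln(0.671) = 7.41, so N−1 ≥ 8 and N = 9.
Check: N=9 gives T = 0.02055 < 0.026; N=8 gives T = 0.03062.

N = 9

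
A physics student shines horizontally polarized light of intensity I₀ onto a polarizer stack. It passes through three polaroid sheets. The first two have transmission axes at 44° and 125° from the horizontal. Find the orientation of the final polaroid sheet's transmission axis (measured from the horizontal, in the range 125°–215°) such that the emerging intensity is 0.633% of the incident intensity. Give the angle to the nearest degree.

θ ≈ 170°

I₁ = I₀ cos²(44° − 0°) = I₀ cos²(44°) = 0.5174 I₀.
I₂ = I₁ cos²(125° − 44°) = 0.5174 I₀ · cos²(81°) = 0.01266 I₀.
Need I₃/I₀ = 0.00633, so cos²(θ − 125°) = 0.00633 / 0.01266 = 0.4999.
θ − 125° = arccos(√0.4999) = 45.0°, giving θ ≈ 125 + 45.0 = 170.0°.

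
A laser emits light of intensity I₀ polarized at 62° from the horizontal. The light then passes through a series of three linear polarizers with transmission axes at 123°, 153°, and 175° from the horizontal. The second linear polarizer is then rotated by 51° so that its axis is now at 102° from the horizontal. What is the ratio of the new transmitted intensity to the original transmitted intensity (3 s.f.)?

Before rotation:
I₁ = I₀ cos²(123° − 62°) = I₀ cos²(61°) = 0.235 I₀.
I₂ = I₁ cos²(153° − 123°) = 0.235 I₀ · cos²(30°) = 0.1763 I₀.
I₃ = I₂ cos²(175° − 153°) = 0.1763 I₀ · cos²(22°) = 0.1515 I₀.
After rotation:
I₁ = I₀ cos²(123° − 62°) = I₀ cos²(61°) = 0.235 I₀.
I₂ = I₁ cos²(102° − 123°) = 0.235 I₀ · cos²(21°) = 0.2049 I₀.
I₃ = I₂ cos²(175° − 102°) = 0.2049 I₀ · cos²(73°) = 0.01751 I₀.
Ratio = 0.01751 / 0.1515 = 0.1156.

I_new/I_old ≈ 0.116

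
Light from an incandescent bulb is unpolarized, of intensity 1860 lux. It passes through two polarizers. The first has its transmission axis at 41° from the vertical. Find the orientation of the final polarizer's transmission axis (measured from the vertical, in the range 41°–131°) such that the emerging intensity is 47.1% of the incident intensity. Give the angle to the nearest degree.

θ ≈ 55°

Unpolarized light through the first polarizer → I₁ = ½ I₀, now polarized at 41°.
Need I₂/I₀ = 0.471, so cos²(θ − 41°) = 0.471 / 0.5 = 0.942.
θ − 41° = arccos(√0.942) = 13.9°, giving θ ≈ 41 + 13.9 = 54.9°.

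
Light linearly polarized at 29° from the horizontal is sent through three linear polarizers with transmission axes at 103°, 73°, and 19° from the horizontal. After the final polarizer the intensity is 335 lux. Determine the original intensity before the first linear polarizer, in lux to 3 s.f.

By Malus's law, I₁ = I₀ cos²(103° − 29°) = I₀ cos²(74°) = 0.07598 I₀.
I₂ = I₁ cos²(73° − 103°) = 0.07598 I₀ · cos²(30°) = 0.05698 I₀.
I₃ = I₂ cos²(19° − 73°) = 0.05698 I₀ · cos²(54°) = 0.01969 I₀.
So 335 lux = 0.01969 I₀, giving I₀ = 335/0.01969 = 1.702e+04 lux.

I₀ ≈ 1.70e4 lux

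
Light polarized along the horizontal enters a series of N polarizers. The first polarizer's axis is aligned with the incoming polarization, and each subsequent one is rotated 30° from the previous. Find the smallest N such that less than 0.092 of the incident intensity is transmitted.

First polarizer is aligned with the polarization: full transmission.
Each further stage multiplies by cos²(30°) = 0.75.
After N polarizers: T = 0.75^(N−1). Require T < 0.092 ⇒ N−1 > ln(0.092)/ln(0.75) = 8.29, so N−1 ≥ 9 and N = 10.
Check: N=10 gives T = 0.07508 < 0.092; N=9 gives T = 0.1001.

N = 10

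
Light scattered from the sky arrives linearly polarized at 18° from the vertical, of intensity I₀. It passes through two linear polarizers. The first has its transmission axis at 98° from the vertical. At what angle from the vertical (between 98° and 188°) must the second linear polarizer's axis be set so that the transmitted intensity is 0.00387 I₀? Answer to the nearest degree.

θ ≈ 167°

By Malus's law, I₁ = I₀ cos²(98° − 18°) = I₀ cos²(80°) = 0.03015 I₀.
Need I₂/I₀ = 0.00387, so cos²(θ − 98°) = 0.00387 / 0.03015 = 0.1283.
θ − 98° = arccos(√0.1283) = 69.0°, giving θ ≈ 98 + 69.0 = 167.0°.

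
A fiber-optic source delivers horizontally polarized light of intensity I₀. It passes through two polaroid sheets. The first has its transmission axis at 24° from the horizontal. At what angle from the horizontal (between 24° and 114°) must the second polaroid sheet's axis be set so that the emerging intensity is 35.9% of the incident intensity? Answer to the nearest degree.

By Malus's law, I₁ = I₀ cos²(24° − 0°) = I₀ cos²(24°) = 0.8346 I₀.
Need I₂/I₀ = 0.359, so cos²(θ − 24°) = 0.359 / 0.8346 = 0.4302.
θ − 24° = arccos(√0.4302) = 49.0°, giving θ ≈ 24 + 49.0 = 73.0°.

θ ≈ 73°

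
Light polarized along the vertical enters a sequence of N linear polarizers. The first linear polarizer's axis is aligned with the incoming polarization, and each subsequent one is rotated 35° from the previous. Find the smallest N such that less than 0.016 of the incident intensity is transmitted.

First polarizer is aligned with the polarization: full transmission.
Each further stage multiplies by cos²(35°) = 0.671.
After N polarizers: T = 0.671^(N−1). Require T < 0.016 ⇒ N−1 > ln(0.016)/ln(0.671) = 10.36, so N−1 ≥ 11 and N = 12.
Check: N=12 gives T = 0.01242 < 0.016; N=11 gives T = 0.01851.

N = 12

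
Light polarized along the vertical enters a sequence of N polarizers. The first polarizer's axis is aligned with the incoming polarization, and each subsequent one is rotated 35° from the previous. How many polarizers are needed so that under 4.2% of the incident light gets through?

N = 9

First polarizer is aligned with the polarization: full transmission.
Each further stage multiplies by cos²(35°) = 0.671.
After N polarizers: T = 0.671^(N−1). Require T < 0.042 ⇒ N−1 > ln(0.042)/ln(0.671) = 7.95, so N−1 ≥ 8 and N = 9.
Check: N=9 gives T = 0.0411 < 0.042; N=8 gives T = 0.06125.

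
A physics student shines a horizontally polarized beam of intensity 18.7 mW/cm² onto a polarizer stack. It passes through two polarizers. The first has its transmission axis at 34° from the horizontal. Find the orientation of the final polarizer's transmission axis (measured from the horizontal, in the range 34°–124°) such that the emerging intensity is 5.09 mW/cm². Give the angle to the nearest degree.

I₁ = I₀ cos²(34° − 0°) = I₀ cos²(34°) = 0.6873 I₀.
Target fraction: 5.09 / 18.7 mW/cm² = 0.2722 of I₀.
Need I₂/I₀ = 0.2722, so cos²(θ − 34°) = 0.2722 / 0.6873 = 0.396.
θ − 34° = arccos(√0.396) = 51.0°, giving θ ≈ 34 + 51.0 = 85.0°.

θ ≈ 85°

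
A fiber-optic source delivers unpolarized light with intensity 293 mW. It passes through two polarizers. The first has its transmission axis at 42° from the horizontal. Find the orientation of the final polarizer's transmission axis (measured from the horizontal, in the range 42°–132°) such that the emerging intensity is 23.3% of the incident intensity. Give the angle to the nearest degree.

θ ≈ 89°

Unpolarized light through the first polarizer → I₁ = ½ I₀, now polarized at 42°.
Need I₂/I₀ = 0.233, so cos²(θ − 42°) = 0.233 / 0.5 = 0.466.
θ − 42° = arccos(√0.466) = 46.9°, giving θ ≈ 42 + 46.9 = 88.9°.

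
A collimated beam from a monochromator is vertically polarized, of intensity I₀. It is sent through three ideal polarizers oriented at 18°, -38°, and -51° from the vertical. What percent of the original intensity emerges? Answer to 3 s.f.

≈ 26.9%

I₁ = I₀ cos²(18° − 0°) = I₀ cos²(18°) = 0.9045 I₀.
I₂ = I₁ cos²(-38° − 18°) = 0.9045 I₀ · cos²(56°) = 0.2828 I₀.
I₃ = I₂ cos²(-51° + 38°) = 0.2828 I₀ · cos²(13°) = 0.2685 I₀.
That is 26.85% of the incident intensity.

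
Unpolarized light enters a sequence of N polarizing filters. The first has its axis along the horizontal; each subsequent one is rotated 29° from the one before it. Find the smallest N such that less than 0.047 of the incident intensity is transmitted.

First polarizer halves the unpolarized light: factor 1/2.
Each further stage multiplies by cos²(29°) = 0.765.
After N polarizers: T = 0.5·0.765^(N−1). Require T < 0.047 ⇒ N−1 > ln(0.047/0.5)/ln(0.765) = 8.82, so N−1 ≥ 9 and N = 10.
Check: N=10 gives T = 0.04485 < 0.047; N=9 gives T = 0.05862.

N = 10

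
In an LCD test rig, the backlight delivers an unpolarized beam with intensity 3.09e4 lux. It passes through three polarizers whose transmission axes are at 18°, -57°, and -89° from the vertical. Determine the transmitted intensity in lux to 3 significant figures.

Unpolarized light through the first polarizer → I₁ = 3.09e4 lux/2 = 1.545e+04 lux, polarized at 18°.
I₂ = I₁ · cos²(75°) = 1.545e+04 · 0.06699 = 1035 lux.
I₃ = I₂ · cos²(32°) = 1035 · 0.7192 = 744.3 lux.

I ≈ 744 lux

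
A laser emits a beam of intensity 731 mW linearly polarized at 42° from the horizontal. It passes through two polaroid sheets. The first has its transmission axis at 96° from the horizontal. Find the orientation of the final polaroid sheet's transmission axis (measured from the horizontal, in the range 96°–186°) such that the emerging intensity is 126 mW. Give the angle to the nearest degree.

θ ≈ 141°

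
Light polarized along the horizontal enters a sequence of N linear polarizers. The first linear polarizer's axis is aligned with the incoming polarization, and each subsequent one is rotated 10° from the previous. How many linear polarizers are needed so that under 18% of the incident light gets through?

N = 58

First polarizer is aligned with the polarization: full transmission.
Each further stage multiplies by cos²(10°) = 0.9698.
After N polarizers: T = 0.9698^(N−1). Require T < 0.18 ⇒ N−1 > ln(0.18)/ln(0.9698) = 56.01, so N−1 ≥ 57 and N = 58.
Check: N=58 gives T = 0.1746 < 0.18; N=57 gives T = 0.18.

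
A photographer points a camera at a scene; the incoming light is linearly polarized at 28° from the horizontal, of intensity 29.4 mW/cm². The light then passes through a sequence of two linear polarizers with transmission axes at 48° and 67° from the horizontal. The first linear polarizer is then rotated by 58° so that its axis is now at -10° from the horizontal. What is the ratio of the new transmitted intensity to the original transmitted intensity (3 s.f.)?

I_new/I_old ≈ 0.0398

Before rotation:
I₁ = I₀ cos²(48° − 28°) = I₀ cos²(20°) = 0.883 I₀.
I₂ = I₁ cos²(67° − 48°) = 0.883 I₀ · cos²(19°) = 0.7894 I₀.
After rotation:
I₁ = I₀ cos²(-10° − 28°) = I₀ cos²(38°) = 0.621 I₀.
I₂ = I₁ cos²(67° + 10°) = 0.621 I₀ · cos²(77°) = 0.03142 I₀.
Ratio = 0.03142 / 0.7894 = 0.0398.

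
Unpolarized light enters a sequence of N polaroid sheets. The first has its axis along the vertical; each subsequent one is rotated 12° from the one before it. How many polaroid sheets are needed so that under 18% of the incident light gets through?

First polarizer halves the unpolarized light: factor 1/2.
Each further stage multiplies by cos²(12°) = 0.9568.
After N polarizers: T = 0.5·0.9568^(N−1). Require T < 0.18 ⇒ N−1 > ln(0.18/0.5)/ln(0.9568) = 23.12, so N−1 ≥ 24 and N = 25.
Check: N=25 gives T = 0.1731 < 0.18; N=24 gives T = 0.181.

N = 25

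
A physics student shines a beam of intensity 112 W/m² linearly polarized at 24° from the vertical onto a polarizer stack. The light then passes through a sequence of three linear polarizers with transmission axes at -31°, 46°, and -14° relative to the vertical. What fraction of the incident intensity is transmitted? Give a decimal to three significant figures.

I/I₀ ≈ 0.00416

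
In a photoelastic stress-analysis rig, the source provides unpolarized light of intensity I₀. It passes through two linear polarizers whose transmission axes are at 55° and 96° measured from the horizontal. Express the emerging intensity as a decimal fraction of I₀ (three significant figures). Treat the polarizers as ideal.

≈ 0.285 I₀

Unpolarized light through the first polarizer → I₁ = ½ I₀, now polarized at 55°.
I₂ = I₁ cos²(96° − 55°) = 0.5 I₀ · cos²(41°) = 0.2848 I₀.
Transmitted fraction = 0.2848.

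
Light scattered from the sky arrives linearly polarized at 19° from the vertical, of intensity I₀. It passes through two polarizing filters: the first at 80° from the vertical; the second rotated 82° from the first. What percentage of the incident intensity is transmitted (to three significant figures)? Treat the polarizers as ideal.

I₁ = I₀ cos²(80° − 19°) = I₀ cos²(61°) = 0.235 I₀.
I₂ = I₁ cos²(82°) = 0.235 · 0.01937 I₀ = 0.004553 I₀.
That is 0.4553% of the incident intensity.

≈ 0.455%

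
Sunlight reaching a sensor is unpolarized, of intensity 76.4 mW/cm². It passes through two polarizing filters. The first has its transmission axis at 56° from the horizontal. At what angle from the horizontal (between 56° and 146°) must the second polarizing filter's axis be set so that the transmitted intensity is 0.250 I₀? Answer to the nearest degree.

Unpolarized light through the first polarizer → I₁ = ½ I₀, now polarized at 56°.
Need I₂/I₀ = 0.25, so cos²(θ − 56°) = 0.25 / 0.5 = 0.5.
θ − 56° = arccos(√0.5) = 45.0°, giving θ ≈ 56 + 45.0 = 101.0°.

θ ≈ 101°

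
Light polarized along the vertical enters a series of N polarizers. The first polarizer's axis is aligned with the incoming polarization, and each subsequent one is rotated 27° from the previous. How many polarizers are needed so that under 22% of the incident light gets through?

N = 8

First polarizer is aligned with the polarization: full transmission.
Each further stage multiplies by cos²(27°) = 0.7939.
After N polarizers: T = 0.7939^(N−1). Require T < 0.22 ⇒ N−1 > ln(0.22)/ln(0.7939) = 6.56, so N−1 ≥ 7 and N = 8.
Check: N=8 gives T = 0.1988 < 0.22; N=7 gives T = 0.2504.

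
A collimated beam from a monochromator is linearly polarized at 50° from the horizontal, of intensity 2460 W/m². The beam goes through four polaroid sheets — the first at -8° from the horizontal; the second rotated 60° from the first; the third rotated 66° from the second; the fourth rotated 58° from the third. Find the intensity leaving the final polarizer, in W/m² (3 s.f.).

I ≈ 8.02 W/m²

I₁ = 2460 W/m² · cos²(58°) = 690.8 W/m².
I₂ = I₁ · cos²(60°) = 690.8 · 0.25 = 172.7 W/m².
I₃ = I₂ · cos²(66°) = 172.7 · 0.1654 = 28.57 W/m².
I₄ = I₃ · cos²(58°) = 28.57 · 0.2808 = 8.023 W/m².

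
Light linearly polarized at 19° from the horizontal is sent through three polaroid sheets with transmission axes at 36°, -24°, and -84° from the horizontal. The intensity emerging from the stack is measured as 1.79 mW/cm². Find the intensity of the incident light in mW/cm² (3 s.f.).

By Malus's law, I₁ = I₀ cos²(36° − 19°) = I₀ cos²(17°) = 0.9145 I₀.
I₂ = I₁ cos²(-24° − 36°) = 0.9145 I₀ · cos²(60°) = 0.2286 I₀.
I₃ = I₂ cos²(-84° + 24°) = 0.2286 I₀ · cos²(60°) = 0.05716 I₀.
So 1.79 mW/cm² = 0.05716 I₀, giving I₀ = 1.79/0.05716 = 31.32 mW/cm².

I₀ ≈ 31.3 mW/cm²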